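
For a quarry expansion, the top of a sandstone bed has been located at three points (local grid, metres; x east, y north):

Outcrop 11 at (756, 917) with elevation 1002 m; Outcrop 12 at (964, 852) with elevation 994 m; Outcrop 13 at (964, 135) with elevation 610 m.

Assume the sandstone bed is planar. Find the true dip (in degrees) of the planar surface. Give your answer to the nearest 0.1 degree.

28.8°

Two edge vectors: Outcrop 11→Outcrop 12 = (208, -65, -8), Outcrop 11→Outcrop 13 = (208, -782, -392).
Normal n = (Outcrop 11→Outcrop 12) × (Outcrop 11→Outcrop 13) = (19224, 79872, -149136).
So ∂z/∂x = −n_x/n_z = 0.12890 and ∂z/∂y = −n_y/n_z = 0.53556.
Gradient magnitude |∇z| = √(a² + b²) = √(0.01662 + 0.28683) = 0.55086.
True dip = arctan(0.55086) = 28.8°, dipping toward SSW (azimuth ≈ 194°).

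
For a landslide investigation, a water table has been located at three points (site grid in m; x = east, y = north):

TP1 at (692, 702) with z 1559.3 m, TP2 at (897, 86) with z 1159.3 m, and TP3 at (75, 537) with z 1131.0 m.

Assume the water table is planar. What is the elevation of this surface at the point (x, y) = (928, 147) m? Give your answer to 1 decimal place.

Let the plane be z = a·x + b·y + c.
TP2−TP1: 205a − 616b = −400;  TP3−TP1: −617a − 165b = −428.3.
Solving gives a = 0.47798, b = 0.80842.
Then c = 1559.3 − a·692 − b·702 = 661.03.
At (928, 147): z = 443.6 + 118.8 + 661.03 = 1223.4 m.

1223.4 m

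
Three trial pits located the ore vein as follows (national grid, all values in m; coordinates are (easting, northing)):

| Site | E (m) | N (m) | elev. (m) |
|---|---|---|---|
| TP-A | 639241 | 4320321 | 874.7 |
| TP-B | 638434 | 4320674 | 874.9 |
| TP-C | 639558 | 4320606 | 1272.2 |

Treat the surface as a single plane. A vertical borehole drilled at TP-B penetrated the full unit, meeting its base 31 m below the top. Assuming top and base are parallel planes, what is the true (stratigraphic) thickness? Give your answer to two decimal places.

Let the plane be z = a·E + b·N + c.
TP-B−TP-A: −807a + 353b = 0.2;  TP-C−TP-A: 317a + 285b = 397.5.
Solving gives a = 0.41024, b = 0.93843.
|∇z| = √(a²+b²) = 1.02418, so dip δ = arctan(1.02418) = 45.68°.
True thickness = vertical thickness × cos δ = 31 × cos 45.68° = 21.66 m.

21.66 m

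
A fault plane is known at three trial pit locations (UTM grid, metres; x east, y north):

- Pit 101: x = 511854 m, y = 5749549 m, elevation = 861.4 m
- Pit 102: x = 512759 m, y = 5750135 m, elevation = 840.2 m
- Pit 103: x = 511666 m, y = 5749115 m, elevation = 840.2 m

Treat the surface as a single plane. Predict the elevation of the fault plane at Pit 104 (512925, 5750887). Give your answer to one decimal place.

Let the plane be z = a·x + b·y + c.
Pit 102−Pit 101: 905a + 586b = −21.2;  Pit 103−Pit 101: −188a − 434b = −21.2.
Solving gives a = −0.076517505, b = 0.081993758.
Then c = 861.4 − a·511854 − b·5749549 = −431399.94.
At (512925, 5750887): z = −39247.7 + 471536.8 − 431399.94 = 889.2 m.

889.2 m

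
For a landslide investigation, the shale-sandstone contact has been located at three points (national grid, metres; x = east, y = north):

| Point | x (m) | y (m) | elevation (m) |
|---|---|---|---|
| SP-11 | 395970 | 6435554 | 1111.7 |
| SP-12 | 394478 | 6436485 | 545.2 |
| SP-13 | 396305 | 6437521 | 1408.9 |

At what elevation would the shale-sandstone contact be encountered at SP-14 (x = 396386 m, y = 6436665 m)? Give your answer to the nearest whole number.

1377 m

Let the plane be z = a·x + b·y + c.
SP-12−SP-11: −1492a + 931b = −566.5;  SP-13−SP-11: 335a + 1967b = 297.2.
Solving gives a = 0.42844136, b = 0.07812514.
Then c = 1111.7 − a·395970 − b·6435554 = −671316.77.
At (396386, 6436665): z = 169828.2 + 502865.3 − 671316.77 = 1376.7 m.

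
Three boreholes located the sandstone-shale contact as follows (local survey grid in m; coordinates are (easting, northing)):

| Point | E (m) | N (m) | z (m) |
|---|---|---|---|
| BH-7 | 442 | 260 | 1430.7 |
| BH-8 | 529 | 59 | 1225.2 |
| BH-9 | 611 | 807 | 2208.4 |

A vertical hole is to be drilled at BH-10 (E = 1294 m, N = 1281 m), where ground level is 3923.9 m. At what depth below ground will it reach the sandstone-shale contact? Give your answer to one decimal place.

752.7 m

Let the plane be z = a·E + b·N + c.
BH-8−BH-7: 87a − 201b = −205.5;  BH-9−BH-7: 169a + 547b = 777.7.
Solving gives a = 0.538380, b = 1.255418.
Then c = 1430.7 − a·442 − b·260 = 866.33.
At (1294, 1281): z_contact = 696.66 + 1608.19 + 866.33 = 3171.18 m.
Depth below ground = 3923.9 − 3171.18 = 752.7 m.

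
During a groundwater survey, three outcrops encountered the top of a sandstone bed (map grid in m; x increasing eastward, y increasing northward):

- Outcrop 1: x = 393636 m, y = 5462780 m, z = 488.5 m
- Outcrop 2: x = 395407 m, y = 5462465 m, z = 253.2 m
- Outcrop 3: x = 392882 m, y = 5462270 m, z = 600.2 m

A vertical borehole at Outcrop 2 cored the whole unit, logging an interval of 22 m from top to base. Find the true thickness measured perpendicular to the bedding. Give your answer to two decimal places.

Let the plane be z = a·x + b·y + c.
Outcrop 2−Outcrop 1: 1771a − 315b = −235.3;  Outcrop 3−Outcrop 1: −754a − 510b = 111.7.
Solving gives a = −0.13604, b = −0.01789.
|∇z| = √(a²+b²) = 0.13722, so dip δ = arctan(0.13722) = 7.81°.
True thickness = vertical thickness × cos δ = 22 × cos 7.81° = 21.80 m.

21.80 m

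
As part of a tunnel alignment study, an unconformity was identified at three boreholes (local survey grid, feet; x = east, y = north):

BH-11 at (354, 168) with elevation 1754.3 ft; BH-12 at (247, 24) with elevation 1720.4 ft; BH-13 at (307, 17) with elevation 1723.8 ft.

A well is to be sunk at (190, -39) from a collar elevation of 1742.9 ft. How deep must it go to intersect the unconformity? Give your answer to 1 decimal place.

38.1 ft

Two edge vectors: BH-11→BH-12 = (-107, -144, -33.9), BH-11→BH-13 = (-47, -151, -30.5).
Normal n = (BH-11→BH-12) × (BH-11→BH-13) = (-726.9, -1670.2, 9389).
So ∂z/∂x = −n_x/n_z = 0.07742 and ∂z/∂y = −n_y/n_z = 0.17789.
Intercept c from BH-11: 1754.3 − 27.41 − 29.89 = 1697.01.
At (190, -39): z_contact = 14.71 − 6.94 + 1697.01 = 1704.78 ft.
Depth below ground = 1742.9 − 1704.78 = 38.1 ft.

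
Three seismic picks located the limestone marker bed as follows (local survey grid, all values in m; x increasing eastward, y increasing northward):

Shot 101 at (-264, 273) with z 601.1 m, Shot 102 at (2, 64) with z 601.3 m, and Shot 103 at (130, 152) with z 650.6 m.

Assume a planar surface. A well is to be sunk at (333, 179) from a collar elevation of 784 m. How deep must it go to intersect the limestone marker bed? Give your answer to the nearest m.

85 m

Let the plane be z = a·x + b·y + c.
Shot 102−Shot 101: 266a − 209b = 0.2;  Shot 103−Shot 101: 394a − 121b = 49.5.
Solving gives a = 0.20577, b = 0.26093.
Then c = 601.1 − a·-264 − b·273 = 584.19.
At (333, 179): z_contact = 68.5 + 46.7 + 584.19 = 699.4 m.
Depth below ground = 784 − 699.4 = 85 m.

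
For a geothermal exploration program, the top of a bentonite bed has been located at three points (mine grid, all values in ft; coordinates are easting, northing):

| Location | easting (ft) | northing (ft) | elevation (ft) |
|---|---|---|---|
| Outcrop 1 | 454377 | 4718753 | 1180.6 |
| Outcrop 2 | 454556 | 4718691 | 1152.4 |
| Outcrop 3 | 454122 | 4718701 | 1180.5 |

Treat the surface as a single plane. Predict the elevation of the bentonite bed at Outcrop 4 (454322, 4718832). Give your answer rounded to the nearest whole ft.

1206 ft

Two edge vectors: Outcrop 1→Outcrop 2 = (179, -62, -28.2), Outcrop 1→Outcrop 3 = (-255, -52, -0.1).
Normal n = (Outcrop 1→Outcrop 2) × (Outcrop 1→Outcrop 3) = (-1460.2, 7208.9, -25118).
So ∂z/∂easting = −n_x/n_z = −0.05813361 and ∂z/∂northing = −n_y/n_z = 0.28700135.
Intercept c from Outcrop 1: 1180.6 + 26414.58 − 1354288.50 = −1326693.32.
At (454322, 4718832): z = −26411.4 + 1354311.2 − 1326693.32 = 1206.5 ft.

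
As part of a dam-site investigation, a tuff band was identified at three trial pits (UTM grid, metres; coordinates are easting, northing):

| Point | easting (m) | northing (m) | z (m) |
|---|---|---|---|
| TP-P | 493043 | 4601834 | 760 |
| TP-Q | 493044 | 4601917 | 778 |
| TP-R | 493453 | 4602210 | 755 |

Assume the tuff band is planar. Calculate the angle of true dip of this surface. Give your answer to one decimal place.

17.0°

Two edge vectors: TP-P→TP-Q = (1, 83, 18), TP-P→TP-R = (410, 376, -5).
Normal n = (TP-P→TP-Q) × (TP-P→TP-R) = (-7183, 7385, -33654).
So ∂z/∂easting = −n_x/n_z = −0.21344 and ∂z/∂northing = −n_y/n_z = 0.21944.
Gradient magnitude |∇z| = √(a² + b²) = √(0.04556 + 0.04815) = 0.30612.
True dip = arctan(0.30612) = 17.0°, dipping toward SE (azimuth ≈ 136°).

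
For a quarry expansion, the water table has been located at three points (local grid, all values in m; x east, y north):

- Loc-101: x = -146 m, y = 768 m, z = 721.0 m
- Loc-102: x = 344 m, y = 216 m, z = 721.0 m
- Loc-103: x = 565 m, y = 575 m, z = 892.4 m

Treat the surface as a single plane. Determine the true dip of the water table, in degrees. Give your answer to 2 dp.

Two edge vectors: Loc-101→Loc-102 = (490, -552, 0), Loc-101→Loc-103 = (711, -193, 171.4).
Normal n = (Loc-101→Loc-102) × (Loc-101→Loc-103) = (-94612.8, -83986, 297902).
So ∂z/∂x = −n_x/n_z = 0.31760 and ∂z/∂y = −n_y/n_z = 0.28192.
Gradient magnitude |∇z| = √(a² + b²) = √(0.10087 + 0.07948) = 0.42468.
True dip = arctan(0.42468) = 23.01°, dipping toward SW (azimuth ≈ 228°).

23.01°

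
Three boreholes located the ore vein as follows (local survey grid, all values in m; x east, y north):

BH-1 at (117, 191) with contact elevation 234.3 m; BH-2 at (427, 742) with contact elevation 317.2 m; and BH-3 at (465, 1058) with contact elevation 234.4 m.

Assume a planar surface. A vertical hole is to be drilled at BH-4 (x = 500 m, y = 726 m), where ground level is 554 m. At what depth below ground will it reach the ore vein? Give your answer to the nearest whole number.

Two edge vectors: BH-1→BH-2 = (310, 551, 82.9), BH-1→BH-3 = (348, 867, 0.1).
Normal n = (BH-1→BH-2) × (BH-1→BH-3) = (-71819.2, 28818.2, 77022).
So ∂z/∂x = −n_x/n_z = 0.93245 and ∂z/∂y = −n_y/n_z = −0.37416.
Intercept c from BH-1: 234.3 − 109.10 + 71.46 = 196.67.
At (500, 726): z_contact = 466.2 − 271.6 + 196.67 = 391.3 m.
Depth below ground = 554 − 391.3 = 163 m.

163 m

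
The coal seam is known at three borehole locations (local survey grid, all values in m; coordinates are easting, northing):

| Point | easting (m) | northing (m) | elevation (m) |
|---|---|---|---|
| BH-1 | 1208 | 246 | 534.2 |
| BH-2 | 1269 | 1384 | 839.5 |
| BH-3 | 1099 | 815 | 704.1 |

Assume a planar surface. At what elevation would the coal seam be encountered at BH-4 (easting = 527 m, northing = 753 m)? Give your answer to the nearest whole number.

Let the plane be z = a·easting + b·northing + c.
BH-2−BH-1: 61a + 1138b = 305.3;  BH-3−BH-1: −109a + 569b = 169.9.
Solving gives a = −0.12366, b = 0.27491.
Then c = 534.2 − a·1208 − b·246 = 615.95.
At (527, 753): z = −65.2 + 207.0 + 615.95 = 757.8 m.

758 m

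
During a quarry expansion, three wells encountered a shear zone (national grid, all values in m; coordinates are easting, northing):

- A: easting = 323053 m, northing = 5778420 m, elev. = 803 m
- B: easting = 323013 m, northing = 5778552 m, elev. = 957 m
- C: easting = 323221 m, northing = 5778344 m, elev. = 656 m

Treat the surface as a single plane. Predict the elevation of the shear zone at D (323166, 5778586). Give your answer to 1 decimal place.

931.0 m

Two edge vectors: A→B = (-40, 132, 154), A→C = (168, -76, -147).
Normal n = (A→B) × (A→C) = (-7700, 19992, -19136).
So ∂z/∂easting = −n_x/n_z = −0.402382943 and ∂z/∂northing = −n_y/n_z = 1.044732441.
Intercept c from A: 803 + 129991.02 − 6036902.83 = −5906108.82.
At (323166, 5778586): z = −130036.5 + 6037076.3 − 5906108.82 = 931.0 m.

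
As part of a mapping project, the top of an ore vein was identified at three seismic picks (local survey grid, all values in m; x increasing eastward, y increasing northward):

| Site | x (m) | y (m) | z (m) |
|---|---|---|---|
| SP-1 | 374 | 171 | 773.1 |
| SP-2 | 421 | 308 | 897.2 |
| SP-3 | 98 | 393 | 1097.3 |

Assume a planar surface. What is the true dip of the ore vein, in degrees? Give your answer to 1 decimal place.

47.3°

Let the plane be z = a·x + b·y + c.
SP-2−SP-1: 47a + 137b = 124.1;  SP-3−SP-1: −276a + 222b = 324.2.
Solving gives a = −0.34957, b = 1.02576.
Gradient magnitude |∇z| = √(a² + b²) = √(0.12220 + 1.05219) = 1.08369.
True dip = arctan(1.08369) = 47.3°, dipping toward SSE (azimuth ≈ 161°).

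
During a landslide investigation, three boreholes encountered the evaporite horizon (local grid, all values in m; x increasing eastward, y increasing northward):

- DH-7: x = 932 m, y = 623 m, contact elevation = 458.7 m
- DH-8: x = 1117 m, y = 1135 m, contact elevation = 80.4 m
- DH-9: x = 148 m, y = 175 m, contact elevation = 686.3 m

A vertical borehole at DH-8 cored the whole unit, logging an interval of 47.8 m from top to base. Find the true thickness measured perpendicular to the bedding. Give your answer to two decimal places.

Let the plane be z = a·x + b·y + c.
DH-8−DH-7: 185a + 512b = −378.3;  DH-9−DH-7: −784a − 448b = 227.6.
Solving gives a = 0.16622, b = −0.79893.
|∇z| = √(a²+b²) = 0.81604, so dip δ = arctan(0.81604) = 39.22°.
True thickness = vertical thickness × cos δ = 47.8 × cos 39.22° = 37.03 m.

37.03 m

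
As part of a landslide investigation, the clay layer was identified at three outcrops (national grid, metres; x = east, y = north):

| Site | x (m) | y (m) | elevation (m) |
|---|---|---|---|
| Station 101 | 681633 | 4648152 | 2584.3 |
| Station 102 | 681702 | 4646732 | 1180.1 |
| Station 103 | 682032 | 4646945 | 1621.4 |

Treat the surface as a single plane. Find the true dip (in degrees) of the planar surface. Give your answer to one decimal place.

Let the plane be z = a·x + b·y + c.
Station 102−Station 101: 69a − 1420b = −1404.2;  Station 103−Station 101: 399a − 1207b = −962.9.
Solving gives a = 0.67774, b = 1.02181.
Gradient magnitude |∇z| = √(a² + b²) = √(0.45934 + 1.04409) = 1.22614.
True dip = arctan(1.22614) = 50.8°, dipping toward SSW (azimuth ≈ 214°).

50.8°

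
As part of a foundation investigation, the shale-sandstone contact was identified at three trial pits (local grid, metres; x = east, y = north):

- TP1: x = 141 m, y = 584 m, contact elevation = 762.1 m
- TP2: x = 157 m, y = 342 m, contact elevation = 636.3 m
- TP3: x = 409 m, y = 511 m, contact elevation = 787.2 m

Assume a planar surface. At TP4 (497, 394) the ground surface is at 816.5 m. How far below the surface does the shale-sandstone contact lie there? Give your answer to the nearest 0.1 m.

70.9 m

Let the plane be z = a·x + b·y + c.
TP2−TP1: 16a − 242b = −125.8;  TP3−TP1: 268a − 73b = 25.1.
Solving gives a = 0.23957, b = 0.53567.
Then c = 762.1 − a·141 − b·584 = 415.49.
At (497, 394): z_contact = 119.07 + 211.06 + 415.49 = 745.61 m.
Depth below ground = 816.5 − 745.61 = 70.9 m.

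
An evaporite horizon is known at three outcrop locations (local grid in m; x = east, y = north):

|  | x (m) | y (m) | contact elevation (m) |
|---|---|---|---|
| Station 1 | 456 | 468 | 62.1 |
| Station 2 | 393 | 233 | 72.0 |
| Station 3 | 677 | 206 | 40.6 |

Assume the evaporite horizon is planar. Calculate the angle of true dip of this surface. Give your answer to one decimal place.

6.4°

Two edge vectors: Station 1→Station 2 = (-63, -235, 9.9), Station 1→Station 3 = (221, -262, -21.5).
Normal n = (Station 1→Station 2) × (Station 1→Station 3) = (7646.3, 833.4, 68441).
So ∂z/∂x = −n_x/n_z = −0.11172 and ∂z/∂y = −n_y/n_z = −0.01218.
Gradient magnitude |∇z| = √(a² + b²) = √(0.01248 + 0.00015) = 0.11238.
True dip = arctan(0.11238) = 6.4°, dipping toward E (azimuth ≈ 084°).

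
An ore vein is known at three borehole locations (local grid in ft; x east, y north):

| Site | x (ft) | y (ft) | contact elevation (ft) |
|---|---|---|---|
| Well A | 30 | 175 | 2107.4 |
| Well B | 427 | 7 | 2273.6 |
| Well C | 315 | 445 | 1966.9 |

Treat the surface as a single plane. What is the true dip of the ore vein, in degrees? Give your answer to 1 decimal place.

34.2°

Let the plane be z = a·x + b·y + c.
Well B−Well A: 397a − 168b = 166.2;  Well C−Well A: 285a + 270b = −140.5.
Solving gives a = 0.13716, b = −0.66515.
Gradient magnitude |∇z| = √(a² + b²) = √(0.01881 + 0.44243) = 0.67915.
True dip = arctan(0.67915) = 34.2°, dipping toward NNW (azimuth ≈ 348°).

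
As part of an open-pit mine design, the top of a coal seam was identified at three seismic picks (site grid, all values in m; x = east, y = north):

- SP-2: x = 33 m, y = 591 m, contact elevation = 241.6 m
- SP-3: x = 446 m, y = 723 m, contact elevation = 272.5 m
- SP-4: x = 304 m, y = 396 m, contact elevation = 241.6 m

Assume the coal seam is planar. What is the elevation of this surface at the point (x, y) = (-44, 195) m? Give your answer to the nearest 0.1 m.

209.1 m

Let the plane be z = a·x + b·y + c.
SP-3−SP-2: 413a + 132b = 30.9;  SP-4−SP-2: 271a − 195b = 0.
Solving gives a = 0.05181, b = 0.07200.
Then c = 241.6 − a·33 − b·591 = 197.34.
At (-44, 195): z = −2.3 + 14.0 + 197.34 = 209.1 m.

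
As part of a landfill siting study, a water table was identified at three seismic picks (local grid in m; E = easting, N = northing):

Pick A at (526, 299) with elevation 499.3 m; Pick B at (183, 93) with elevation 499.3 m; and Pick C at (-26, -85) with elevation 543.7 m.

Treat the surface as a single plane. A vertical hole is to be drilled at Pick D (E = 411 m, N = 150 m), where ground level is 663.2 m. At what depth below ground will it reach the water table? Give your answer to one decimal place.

96.3 m

Two edge vectors: Pick A→Pick B = (-343, -206, 0), Pick A→Pick C = (-552, -384, 44.4).
Normal n = (Pick A→Pick B) × (Pick A→Pick C) = (-9146.4, 15229.2, 18000).
So ∂z/∂E = −n_x/n_z = 0.50813 and ∂z/∂N = −n_y/n_z = −0.84607.
Intercept c from Pick A: 499.3 − 267.28 + 252.97 = 485.00.
At (411, 150): z_contact = 208.84 − 126.91 + 485.00 = 566.93 m.
Depth below ground = 663.2 − 566.93 = 96.3 m.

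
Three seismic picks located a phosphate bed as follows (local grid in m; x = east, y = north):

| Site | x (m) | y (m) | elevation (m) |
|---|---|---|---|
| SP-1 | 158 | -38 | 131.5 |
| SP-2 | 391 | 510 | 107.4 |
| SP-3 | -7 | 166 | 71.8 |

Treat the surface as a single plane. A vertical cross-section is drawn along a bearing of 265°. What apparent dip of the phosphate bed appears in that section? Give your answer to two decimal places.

Two edge vectors: SP-1→SP-2 = (233, 548, -24.1), SP-1→SP-3 = (-165, 204, -59.7).
Normal n = (SP-1→SP-2) × (SP-1→SP-3) = (-27799.2, 17886.6, 137952).
So ∂z/∂x = −n_x/n_z = 0.20151 and ∂z/∂y = −n_y/n_z = −0.12966.
Unit vector along 265° is (sin 265°, cos 265°) = (-0.9962, -0.0872).
Slope in that direction = a·(-0.9962) + b·(-0.0872) = −0.18945.
Apparent dip = arctan|0.18945| = 10.73° (true dip is 13.5°, so apparent ≤ true as expected).

10.73°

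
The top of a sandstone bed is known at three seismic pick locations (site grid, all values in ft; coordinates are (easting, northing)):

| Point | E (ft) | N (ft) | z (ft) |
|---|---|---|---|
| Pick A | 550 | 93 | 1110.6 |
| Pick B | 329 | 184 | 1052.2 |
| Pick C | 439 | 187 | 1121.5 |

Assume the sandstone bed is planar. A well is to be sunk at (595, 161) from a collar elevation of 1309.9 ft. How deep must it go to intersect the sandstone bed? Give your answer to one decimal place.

Two edge vectors: Pick A→Pick B = (-221, 91, -58.4), Pick A→Pick C = (-111, 94, 10.9).
Normal n = (Pick A→Pick B) × (Pick A→Pick C) = (6481.5, 8891.3, -10673).
So ∂z/∂E = −n_x/n_z = 0.60728 and ∂z/∂N = −n_y/n_z = 0.83306.
Intercept c from Pick A: 1110.6 − 334.00 − 77.48 = 699.12.
At (595, 161): z_contact = 361.33 + 134.12 + 699.12 = 1194.58 ft.
Depth below ground = 1309.9 − 1194.58 = 115.3 ft.

115.3 ft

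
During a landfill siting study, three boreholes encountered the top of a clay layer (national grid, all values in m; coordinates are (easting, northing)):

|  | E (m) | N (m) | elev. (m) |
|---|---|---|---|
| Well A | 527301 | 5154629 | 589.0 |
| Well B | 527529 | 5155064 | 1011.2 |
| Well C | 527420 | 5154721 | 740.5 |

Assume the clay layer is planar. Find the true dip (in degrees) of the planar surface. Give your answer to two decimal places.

Let the plane be z = a·E + b·N + c.
Well B−Well A: 228a + 435b = 422.2;  Well C−Well A: 119a + 92b = 151.5.
Solving gives a = 0.87889, b = 0.50992.
Gradient magnitude |∇z| = √(a² + b²) = √(0.77245 + 0.26001) = 1.01610.
True dip = arctan(1.01610) = 45.46°, dipping toward WSW (azimuth ≈ 240°).

45.46°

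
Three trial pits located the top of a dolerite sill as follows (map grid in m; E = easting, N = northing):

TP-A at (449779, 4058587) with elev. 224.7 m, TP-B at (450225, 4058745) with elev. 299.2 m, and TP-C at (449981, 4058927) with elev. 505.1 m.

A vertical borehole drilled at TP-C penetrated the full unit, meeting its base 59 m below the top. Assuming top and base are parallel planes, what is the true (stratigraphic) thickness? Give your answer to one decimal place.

43.2 m

Let the plane be z = a·E + b·N + c.
TP-B−TP-A: 446a + 158b = 74.5;  TP-C−TP-A: 202a + 340b = 280.4.
Solving gives a = −0.15847, b = 0.91886.
|∇z| = √(a²+b²) = 0.93242, so dip δ = arctan(0.93242) = 43.00°.
True thickness = vertical thickness × cos δ = 59 × cos 43.00° = 43.2 m.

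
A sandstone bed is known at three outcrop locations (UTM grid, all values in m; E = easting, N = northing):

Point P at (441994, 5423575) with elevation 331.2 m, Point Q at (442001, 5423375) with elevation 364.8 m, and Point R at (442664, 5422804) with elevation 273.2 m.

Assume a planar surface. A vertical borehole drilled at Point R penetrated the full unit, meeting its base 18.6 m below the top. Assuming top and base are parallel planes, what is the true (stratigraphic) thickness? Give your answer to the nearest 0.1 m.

17.6 m

Two edge vectors: Point P→Point Q = (7, -200, 33.6), Point P→Point R = (670, -771, -58).
Normal n = (Point P→Point Q) × (Point P→Point R) = (37505.6, 22918, 128603).
So ∂z/∂E = −n_x/n_z = −0.29164 and ∂z/∂N = −n_y/n_z = −0.17821.
|∇z| = √(a²+b²) = 0.34178, so dip δ = arctan(0.34178) = 18.87°.
True thickness = vertical thickness × cos δ = 18.6 × cos 18.87° = 17.6 m.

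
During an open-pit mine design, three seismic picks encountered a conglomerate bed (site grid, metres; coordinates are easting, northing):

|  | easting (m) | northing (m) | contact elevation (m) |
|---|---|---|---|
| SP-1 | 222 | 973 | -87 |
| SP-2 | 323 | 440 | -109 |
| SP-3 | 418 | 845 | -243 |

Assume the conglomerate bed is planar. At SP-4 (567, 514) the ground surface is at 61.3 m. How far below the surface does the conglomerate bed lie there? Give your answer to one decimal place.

Two edge vectors: SP-1→SP-2 = (101, -533, -22), SP-1→SP-3 = (196, -128, -156).
Normal n = (SP-1→SP-2) × (SP-1→SP-3) = (80332, 11444, 91540).
So ∂z/∂easting = −n_x/n_z = −0.87756 and ∂z/∂northing = −n_y/n_z = −0.12502.
Intercept c from SP-1: -87 + 194.82 + 121.64 = 229.46.
At (567, 514): z_contact = −497.58 − 64.26 + 229.46 = -332.38 m.
Depth below ground = 61.3 − (-332.38) = 393.7 m.

393.7 m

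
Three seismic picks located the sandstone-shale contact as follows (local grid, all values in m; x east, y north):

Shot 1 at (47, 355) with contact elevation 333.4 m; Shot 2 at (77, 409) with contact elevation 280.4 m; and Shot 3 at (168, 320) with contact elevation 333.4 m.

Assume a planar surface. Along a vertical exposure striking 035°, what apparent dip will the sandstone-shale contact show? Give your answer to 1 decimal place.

39.8°

Let the plane be z = a·x + b·y + c.
Shot 2−Shot 1: 30a + 54b = −53;  Shot 3−Shot 1: 121a − 35b = 0.
Solving gives a = −0.24459, b = −0.84560.
Unit vector along 035° is (sin 35°, cos 35°) = (0.5736, 0.8192).
Slope in that direction = a·(0.5736) + b·(0.8192) = −0.83296.
Apparent dip = arctan|0.83296| = 39.8° (true dip is 41.4°, so apparent ≤ true as expected).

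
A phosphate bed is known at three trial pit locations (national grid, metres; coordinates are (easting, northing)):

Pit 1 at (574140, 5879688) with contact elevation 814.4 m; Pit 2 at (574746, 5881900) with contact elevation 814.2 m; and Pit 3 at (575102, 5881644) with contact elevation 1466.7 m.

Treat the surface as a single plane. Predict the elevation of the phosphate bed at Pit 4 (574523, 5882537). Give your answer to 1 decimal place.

205.5 m

Let the plane be z = a·E + b·N + c.
Pit 2−Pit 1: 606a + 2212b = −0.2;  Pit 3−Pit 1: 962a + 1956b = 652.3.
Solving gives a = 1.531154838, b = −0.419565928.
Then c = 814.4 − a·574140 − b·5879688 = 1588633.91.
At (574523, 5882537): z = 879683.7 − 2468112.1 + 1588633.91 = 205.5 m.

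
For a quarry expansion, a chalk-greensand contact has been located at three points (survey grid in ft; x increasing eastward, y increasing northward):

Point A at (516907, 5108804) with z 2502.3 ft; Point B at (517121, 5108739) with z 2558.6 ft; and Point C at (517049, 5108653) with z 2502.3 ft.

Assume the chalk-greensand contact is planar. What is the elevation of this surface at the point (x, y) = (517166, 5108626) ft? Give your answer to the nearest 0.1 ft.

Let the plane be z = a·x + b·y + c.
Point B−Point A: 214a − 65b = 56.3;  Point C−Point A: 142a − 151b = 0.
Solving gives a = 0.368276728, b = 0.346326460.
Then c = 2502.3 − a·516907 − b·5108804 = −1957176.52.
At (517166, 5108626): z = 190460.2 + 1769252.4 − 1957176.52 = 2536.0 ft.

2536.0 ft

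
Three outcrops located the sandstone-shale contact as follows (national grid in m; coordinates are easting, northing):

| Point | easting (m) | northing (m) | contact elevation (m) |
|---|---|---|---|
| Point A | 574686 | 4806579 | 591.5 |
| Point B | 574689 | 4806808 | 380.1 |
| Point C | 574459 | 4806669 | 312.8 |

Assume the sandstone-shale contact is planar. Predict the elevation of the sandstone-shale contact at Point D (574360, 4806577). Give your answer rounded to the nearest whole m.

Let the plane be z = a·easting + b·northing + c.
Point B−Point A: 3a + 229b = −211.4;  Point C−Point A: −227a + 90b = −278.7.
Solving gives a = 0.85729623, b = −0.93437506.
Then c = 591.5 − a·574686 − b·4806579 = 3999062.90.
At (574360, 4806577): z = 492396.7 − 4491145.7 + 3999062.90 = 313.9 m.

314 m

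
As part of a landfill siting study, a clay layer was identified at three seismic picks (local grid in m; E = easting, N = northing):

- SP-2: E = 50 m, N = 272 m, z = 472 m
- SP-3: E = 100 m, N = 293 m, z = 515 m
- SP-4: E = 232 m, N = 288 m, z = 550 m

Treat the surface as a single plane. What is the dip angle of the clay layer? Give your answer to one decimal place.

53.2°

Let the plane be z = a·E + b·N + c.
SP-3−SP-2: 50a + 21b = 43;  SP-4−SP-2: 182a + 16b = 78.
Solving gives a = 0.31436, b = 1.29914.
Gradient magnitude |∇z| = √(a² + b²) = √(0.09882 + 1.68776) = 1.33663.
True dip = arctan(1.33663) = 53.2°, dipping toward SSW (azimuth ≈ 194°).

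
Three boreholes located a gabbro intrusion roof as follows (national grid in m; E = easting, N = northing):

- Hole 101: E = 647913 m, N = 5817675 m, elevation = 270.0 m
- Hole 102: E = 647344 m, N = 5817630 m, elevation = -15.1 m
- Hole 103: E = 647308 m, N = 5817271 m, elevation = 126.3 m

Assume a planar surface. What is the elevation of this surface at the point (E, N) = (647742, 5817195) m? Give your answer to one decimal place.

393.1 m

Let the plane be z = a·E + b·N + c.
Hole 102−Hole 101: −569a − 45b = −285.1;  Hole 103−Hole 101: −605a − 404b = −143.7.
Solving gives a = 0.536458739, b = −0.447667172.
Then c = 270 − a·647913 − b·5817675 = 2257073.52.
At (647742, 5817195): z = 347486.9 − 2604167.2 + 2257073.52 = 393.1 m.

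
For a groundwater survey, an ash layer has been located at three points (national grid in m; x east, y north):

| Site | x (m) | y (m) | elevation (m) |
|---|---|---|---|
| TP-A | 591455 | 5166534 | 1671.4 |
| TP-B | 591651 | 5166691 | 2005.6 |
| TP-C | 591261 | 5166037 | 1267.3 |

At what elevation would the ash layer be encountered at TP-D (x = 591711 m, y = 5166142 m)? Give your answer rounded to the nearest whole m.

Two edge vectors: TP-A→TP-B = (196, 157, 334.2), TP-A→TP-C = (-194, -497, -404.1).
Normal n = (TP-A→TP-B) × (TP-A→TP-C) = (102653.7, 14368.8, -66954).
So ∂z/∂x = −n_x/n_z = 1.53319742 and ∂z/∂y = −n_y/n_z = 0.21460704.
Intercept c from TP-A: 1671.4 − 906817.28 − 1108774.59 = −2013920.47.
At (591711, 5166142): z = 907209.8 + 1108690.5 − 2013920.47 = 1979.8 m.

1980 m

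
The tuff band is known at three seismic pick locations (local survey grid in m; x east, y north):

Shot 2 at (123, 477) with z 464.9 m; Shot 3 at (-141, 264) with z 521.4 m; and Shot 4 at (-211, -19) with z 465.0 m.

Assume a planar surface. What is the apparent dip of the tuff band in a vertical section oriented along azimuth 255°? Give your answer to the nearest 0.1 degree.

20.3°

Two edge vectors: Shot 2→Shot 3 = (-264, -213, 56.5), Shot 2→Shot 4 = (-334, -496, 0.1).
Normal n = (Shot 2→Shot 3) × (Shot 2→Shot 4) = (28002.7, -18844.6, 59802).
So ∂z/∂x = −n_x/n_z = −0.46826 and ∂z/∂y = −n_y/n_z = 0.31512.
Unit vector along 255° is (sin 255°, cos 255°) = (-0.9659, -0.2588).
Slope in that direction = a·(-0.9659) + b·(-0.2588) = 0.37074.
Apparent dip = arctan|0.37074| = 20.3° (true dip is 29.4°, so apparent ≤ true as expected).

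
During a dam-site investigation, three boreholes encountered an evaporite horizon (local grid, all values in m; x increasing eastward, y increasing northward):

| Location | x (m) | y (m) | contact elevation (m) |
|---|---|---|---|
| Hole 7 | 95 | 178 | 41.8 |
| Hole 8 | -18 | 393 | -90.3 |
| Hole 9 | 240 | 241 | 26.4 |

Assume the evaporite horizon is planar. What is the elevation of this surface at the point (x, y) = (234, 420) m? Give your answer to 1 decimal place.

-72.1 m

Let the plane be z = a·x + b·y + c.
Hole 8−Hole 7: −113a + 215b = −132.1;  Hole 9−Hole 7: 145a + 63b = −15.4.
Solving gives a = 0.13086, b = −0.54564.
Then c = 41.8 − a·95 − b·178 = 126.49.
At (234, 420): z = 30.6 − 229.2 + 126.49 = -72.1 m.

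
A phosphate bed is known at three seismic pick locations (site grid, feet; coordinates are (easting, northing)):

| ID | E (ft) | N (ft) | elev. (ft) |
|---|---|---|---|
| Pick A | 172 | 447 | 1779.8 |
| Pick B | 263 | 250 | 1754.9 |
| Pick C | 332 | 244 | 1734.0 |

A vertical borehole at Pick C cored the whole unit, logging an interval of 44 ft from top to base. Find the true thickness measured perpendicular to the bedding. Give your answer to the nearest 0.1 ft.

42.1 ft

Two edge vectors: Pick A→Pick B = (91, -197, -24.9), Pick A→Pick C = (160, -203, -45.8).
Normal n = (Pick A→Pick B) × (Pick A→Pick C) = (3967.9, 183.8, 13047).
So ∂z/∂E = −n_x/n_z = −0.30412 and ∂z/∂N = −n_y/n_z = −0.01409.
|∇z| = √(a²+b²) = 0.30445, so dip δ = arctan(0.30445) = 16.93°.
True thickness = vertical thickness × cos δ = 44 × cos 16.93° = 42.1 ft.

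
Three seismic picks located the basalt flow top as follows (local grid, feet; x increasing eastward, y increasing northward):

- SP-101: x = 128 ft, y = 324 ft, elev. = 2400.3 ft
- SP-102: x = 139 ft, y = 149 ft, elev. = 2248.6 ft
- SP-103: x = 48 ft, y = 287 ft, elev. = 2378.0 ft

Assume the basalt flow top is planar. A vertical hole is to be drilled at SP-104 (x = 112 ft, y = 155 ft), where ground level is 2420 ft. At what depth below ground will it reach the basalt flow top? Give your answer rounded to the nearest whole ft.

163 ft

Let the plane be z = a·x + b·y + c.
SP-102−SP-101: 11a − 175b = −151.7;  SP-103−SP-101: −80a − 37b = −22.3.
Solving gives a = −0.11872, b = 0.85939.
Then c = 2400.3 − a·128 − b·324 = 2137.05.
At (112, 155): z_contact = −13.3 + 133.2 + 2137.05 = 2257.0 ft.
Depth below ground = 2420 − 2257.0 = 163 ft.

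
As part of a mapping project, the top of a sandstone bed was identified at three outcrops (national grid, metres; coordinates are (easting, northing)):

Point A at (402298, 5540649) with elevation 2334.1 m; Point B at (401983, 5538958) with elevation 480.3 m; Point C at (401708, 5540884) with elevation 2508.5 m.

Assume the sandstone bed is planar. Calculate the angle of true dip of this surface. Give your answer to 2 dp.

Two edge vectors: Point A→Point B = (-315, -1691, -1853.8), Point A→Point C = (-590, 235, 174.4).
Normal n = (Point A→Point B) × (Point A→Point C) = (140732.6, 1148678, -1071715).
So ∂z/∂E = −n_x/n_z = 0.13132 and ∂z/∂N = −n_y/n_z = 1.07181.
Gradient magnitude |∇z| = √(a² + b²) = √(0.01724 + 1.14878) = 1.07983.
True dip = arctan(1.07983) = 47.20°, dipping toward S (azimuth ≈ 187°).

47.20°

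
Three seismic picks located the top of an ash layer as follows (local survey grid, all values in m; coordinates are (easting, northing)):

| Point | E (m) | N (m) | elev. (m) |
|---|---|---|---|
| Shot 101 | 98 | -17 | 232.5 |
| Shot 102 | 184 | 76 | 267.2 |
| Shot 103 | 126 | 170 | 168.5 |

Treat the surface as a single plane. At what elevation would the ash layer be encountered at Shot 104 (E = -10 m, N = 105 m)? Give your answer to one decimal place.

Two edge vectors: Shot 101→Shot 102 = (86, 93, 34.7), Shot 101→Shot 103 = (28, 187, -64).
Normal n = (Shot 101→Shot 102) × (Shot 101→Shot 103) = (-12440.9, 6475.6, 13478).
So ∂z/∂E = −n_x/n_z = 0.92305 and ∂z/∂N = −n_y/n_z = −0.48046.
Intercept c from Shot 101: 232.5 − 90.46 − 8.17 = 133.87.
At (-10, 105): z = −9.2 − 50.4 + 133.87 = 74.2 m.

74.2 m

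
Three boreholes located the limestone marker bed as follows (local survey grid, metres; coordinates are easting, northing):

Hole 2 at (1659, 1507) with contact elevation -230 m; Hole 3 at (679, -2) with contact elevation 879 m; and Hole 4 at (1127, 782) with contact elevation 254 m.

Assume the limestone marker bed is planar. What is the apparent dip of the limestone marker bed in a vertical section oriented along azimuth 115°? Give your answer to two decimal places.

51.41°

Two edge vectors: Hole 2→Hole 3 = (-980, -1509, 1109), Hole 2→Hole 4 = (-532, -725, 484).
Normal n = (Hole 2→Hole 3) × (Hole 2→Hole 4) = (73669, -115668, -92288).
So ∂z/∂easting = −n_x/n_z = 0.79825 and ∂z/∂northing = −n_y/n_z = −1.25334.
Unit vector along 115° is (sin 115°, cos 115°) = (0.9063, -0.4226).
Slope in that direction = a·(0.9063) + b·(-0.4226) = 1.25314.
Apparent dip = arctan|1.25314| = 51.41° (true dip is 56.1°, so apparent ≤ true as expected).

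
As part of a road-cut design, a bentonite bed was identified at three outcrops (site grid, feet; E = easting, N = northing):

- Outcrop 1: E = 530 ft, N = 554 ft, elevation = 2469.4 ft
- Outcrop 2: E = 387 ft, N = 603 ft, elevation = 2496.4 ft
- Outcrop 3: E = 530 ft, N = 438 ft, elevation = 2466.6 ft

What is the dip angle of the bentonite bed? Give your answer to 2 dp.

Two edge vectors: Outcrop 1→Outcrop 2 = (-143, 49, 27), Outcrop 1→Outcrop 3 = (0, -116, -2.8).
Normal n = (Outcrop 1→Outcrop 2) × (Outcrop 1→Outcrop 3) = (2994.8, -400.4, 16588).
So ∂z/∂E = −n_x/n_z = −0.18054 and ∂z/∂N = −n_y/n_z = 0.02414.
Gradient magnitude |∇z| = √(a² + b²) = √(0.03259 + 0.00058) = 0.18215.
True dip = arctan(0.18215) = 10.32°, dipping toward E (azimuth ≈ 098°).

10.32°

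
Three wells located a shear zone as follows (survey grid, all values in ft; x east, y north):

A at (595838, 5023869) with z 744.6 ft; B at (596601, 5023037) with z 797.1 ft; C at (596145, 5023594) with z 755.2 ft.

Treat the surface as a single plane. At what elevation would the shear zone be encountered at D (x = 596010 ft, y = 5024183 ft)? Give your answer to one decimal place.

668.1 ft

Two edge vectors: A→B = (763, -832, 52.5), A→C = (307, -275, 10.6).
Normal n = (A→B) × (A→C) = (5618.3, 8029.7, 45599).
So ∂z/∂x = −n_x/n_z = −0.123211035 and ∂z/∂y = −n_y/n_z = −0.176093774.
Intercept c from A: 744.6 + 73413.82 + 884672.05 = 958830.47.
At (596010, 5024183): z = −73435.0 − 884727.3 + 958830.47 = 668.1 ft.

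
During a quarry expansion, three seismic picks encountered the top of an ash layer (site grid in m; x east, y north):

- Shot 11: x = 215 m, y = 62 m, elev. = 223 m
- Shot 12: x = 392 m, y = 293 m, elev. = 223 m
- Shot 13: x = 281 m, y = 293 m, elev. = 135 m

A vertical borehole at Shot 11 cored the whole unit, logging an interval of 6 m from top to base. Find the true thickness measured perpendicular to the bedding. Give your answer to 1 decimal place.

Let the plane be z = a·x + b·y + c.
Shot 12−Shot 11: 177a + 231b = 0;  Shot 13−Shot 11: 66a + 231b = −88.
Solving gives a = 0.79279, b = −0.60746.
|∇z| = √(a²+b²) = 0.99877, so dip δ = arctan(0.99877) = 44.96°.
True thickness = vertical thickness × cos δ = 6 × cos 44.96° = 4.2 m.

4.2 m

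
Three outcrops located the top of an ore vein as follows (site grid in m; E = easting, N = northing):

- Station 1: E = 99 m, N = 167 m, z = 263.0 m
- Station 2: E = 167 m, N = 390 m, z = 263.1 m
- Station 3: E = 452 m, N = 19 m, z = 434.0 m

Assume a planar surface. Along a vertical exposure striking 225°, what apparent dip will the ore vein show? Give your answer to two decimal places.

11.94°

Let the plane be z = a·E + b·N + c.
Station 2−Station 1: 68a + 223b = 0.1;  Station 3−Station 1: 353a − 148b = 171.
Solving gives a = 0.42967, b = −0.13057.
Unit vector along 225° is (sin 225°, cos 225°) = (-0.7071, -0.7071).
Slope in that direction = a·(-0.7071) + b·(-0.7071) = −0.21150.
Apparent dip = arctan|0.21150| = 11.94° (true dip is 24.2°, so apparent ≤ true as expected).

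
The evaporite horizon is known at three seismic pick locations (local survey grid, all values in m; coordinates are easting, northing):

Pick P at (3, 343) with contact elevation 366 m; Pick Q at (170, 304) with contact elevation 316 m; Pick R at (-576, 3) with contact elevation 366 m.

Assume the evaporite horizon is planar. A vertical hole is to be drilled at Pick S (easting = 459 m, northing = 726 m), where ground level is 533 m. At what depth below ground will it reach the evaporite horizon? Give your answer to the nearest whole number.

125 m

Two edge vectors: Pick P→Pick Q = (167, -39, -50), Pick P→Pick R = (-579, -340, 0).
Normal n = (Pick P→Pick Q) × (Pick P→Pick R) = (-17000, 28950, -79361).
So ∂z/∂easting = −n_x/n_z = −0.21421 and ∂z/∂northing = −n_y/n_z = 0.36479.
Intercept c from Pick P: 366 + 0.64 − 125.12 = 241.52.
At (459, 726): z_contact = −98.3 + 264.8 + 241.52 = 408.0 m.
Depth below ground = 533 − 408.0 = 125 m.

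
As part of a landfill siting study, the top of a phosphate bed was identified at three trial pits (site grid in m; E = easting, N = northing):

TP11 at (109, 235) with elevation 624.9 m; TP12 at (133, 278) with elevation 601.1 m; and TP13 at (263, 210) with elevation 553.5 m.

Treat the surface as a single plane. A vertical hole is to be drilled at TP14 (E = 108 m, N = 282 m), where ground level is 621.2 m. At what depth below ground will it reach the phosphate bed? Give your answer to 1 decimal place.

Two edge vectors: TP11→TP12 = (24, 43, -23.8), TP11→TP13 = (154, -25, -71.4).
Normal n = (TP11→TP12) × (TP11→TP13) = (-3665.2, -1951.6, -7222).
So ∂z/∂E = −n_x/n_z = −0.50750 and ∂z/∂N = −n_y/n_z = −0.27023.
Intercept c from TP11: 624.9 + 55.32 + 63.50 = 743.72.
At (108, 282): z_contact = −54.81 − 76.20 + 743.72 = 612.71 m.
Depth below ground = 621.2 − 612.71 = 8.5 m.

8.5 m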